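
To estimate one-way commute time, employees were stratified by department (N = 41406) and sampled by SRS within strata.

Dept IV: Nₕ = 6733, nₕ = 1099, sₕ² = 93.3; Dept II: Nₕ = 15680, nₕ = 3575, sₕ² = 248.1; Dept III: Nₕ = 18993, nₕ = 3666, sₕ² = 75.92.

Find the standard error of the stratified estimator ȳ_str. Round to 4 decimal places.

0.1144

Var(ȳ_str) = Σₕ Wₕ²(1 − fₕ)sₕ²/nₕ with Wₕ = Nₕ/N, N = 41406.
Dept IV: Wₕ = 0.16260928; term = 0.16260928²·(1 − 0.16322590)·93.3/1099 = 0.0018783774.
Dept II: Wₕ = 0.37868908; term = 0.37868908²·(1 − 0.22799745)·248.1/3575 = 0.007683074.
Dept III: Wₕ = 0.45870164; term = 0.45870164²·(1 − 0.19301848)·75.92/3666 = 0.0035163161.
Sum = 0.013077768.
SE = √(0.013077768) = 0.1144.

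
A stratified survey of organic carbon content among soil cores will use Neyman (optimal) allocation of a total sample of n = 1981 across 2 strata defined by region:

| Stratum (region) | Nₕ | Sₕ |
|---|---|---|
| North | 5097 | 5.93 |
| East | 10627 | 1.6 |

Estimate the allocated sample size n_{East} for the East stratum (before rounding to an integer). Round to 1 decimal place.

Neyman allocation: nₕ = n·NₕSₕ / Σⱼ NⱼSⱼ.
Σ NⱼSⱼ = 5097·5.93 + 10627·1.6 = 47228.41.
n_{East} = 1981·10627·1.6 / 47228.41 = 713.2.

713.2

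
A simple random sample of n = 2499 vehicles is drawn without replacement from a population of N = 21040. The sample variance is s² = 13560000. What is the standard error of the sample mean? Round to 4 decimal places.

Under SRS without replacement, Var(ȳ) = (1 − f)·s²/n with f = n/N = 2499/21040 = 0.11877376.
Var(ȳ) = (1 − 0.11877376)·13560000/2499 = 0.88122624·5426.1705 = 4781.6838.
SE(ȳ) = √(4781.6838) = 69.1497.

69.1497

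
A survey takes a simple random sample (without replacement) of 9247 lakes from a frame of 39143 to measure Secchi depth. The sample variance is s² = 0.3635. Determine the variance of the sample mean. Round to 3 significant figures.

3.00 × 10^-5

Under SRS without replacement, Var(ȳ) = (1 − f)·s²/n with f = n/N = 9247/39143 = 0.23623636.
Var(ȳ) = (1 − 0.23623636)·0.3635/9247 = 0.76376364·3.9310047 × 10^-5 = 3.0023584 × 10^-5.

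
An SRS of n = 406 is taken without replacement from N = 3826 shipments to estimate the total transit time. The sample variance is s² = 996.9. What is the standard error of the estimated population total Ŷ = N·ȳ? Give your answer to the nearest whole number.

5668

Var(Ŷ) = N²·Var(ȳ) = N²·(1 − n/N)·s²/n.
f = 406/3826 = 0.10611605; Var(ȳ) = 0.89388395·996.9/406 = 2.1948594.
Var(Ŷ) = 3826² · 2.1948594 = 3.2128958 × 10^7.
SE(Ŷ) = √(3.2128958 × 10^7) = 5668.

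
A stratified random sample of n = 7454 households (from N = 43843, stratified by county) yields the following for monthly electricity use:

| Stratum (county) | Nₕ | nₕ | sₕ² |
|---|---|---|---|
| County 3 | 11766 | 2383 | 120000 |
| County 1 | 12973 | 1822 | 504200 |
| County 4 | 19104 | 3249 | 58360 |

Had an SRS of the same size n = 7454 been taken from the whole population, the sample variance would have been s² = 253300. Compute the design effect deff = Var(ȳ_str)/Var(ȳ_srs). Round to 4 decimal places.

Var(ȳ_str) = Σ Wₕ²(1−fₕ)sₕ²/nₕ with Wₕ = Nₕ/43843:
  County 3: (11766/43843)²·(1−2383/11766)·120000/2383 = 2.8921928
  County 1: (12973/43843)²·(1−1822/12973)·504200/1822 = 20.826111
  County 4: (19104/43843)²·(1−3249/19104)·58360/3249 = 2.8304507
  → Var(ȳ_str) = 26.548755.
Var(ȳ_srs) = (1 − 7454/43843)·253300/7454 = 28.204322.
deff = 26.548755 / 28.204322 = 0.9413.

0.9413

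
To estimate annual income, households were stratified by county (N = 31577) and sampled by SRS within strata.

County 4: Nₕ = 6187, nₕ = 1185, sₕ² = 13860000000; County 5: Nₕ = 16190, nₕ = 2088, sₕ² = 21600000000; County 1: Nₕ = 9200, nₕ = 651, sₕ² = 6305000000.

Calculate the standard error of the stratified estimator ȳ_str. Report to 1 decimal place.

Var(ȳ_str) = Σₕ Wₕ²(1 − fₕ)sₕ²/nₕ with Wₕ = Nₕ/N, N = 31577.
County 4: Wₕ = 0.19593375; term = 0.19593375²·(1 − 0.19153063)·13860000000/1185 = 363016.99.
County 5: Wₕ = 0.51271495; term = 0.51271495²·(1 − 0.12896850)·21600000000/2088 = 2.3686947 × 10^6.
County 1: Wₕ = 0.29135130; term = 0.29135130²·(1 − 0.07076087)·6305000000/651 = 763951.02.
Sum = 3.4956627 × 10^6.
SE = √(3.4956627 × 10^6) = 1869.7.

1869.7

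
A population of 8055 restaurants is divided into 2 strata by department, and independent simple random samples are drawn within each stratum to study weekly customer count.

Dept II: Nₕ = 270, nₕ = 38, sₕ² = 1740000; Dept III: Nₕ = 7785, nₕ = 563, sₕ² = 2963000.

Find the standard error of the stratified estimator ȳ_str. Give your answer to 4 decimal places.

67.8577

Var(ȳ_str) = Σₕ Wₕ²(1 − fₕ)sₕ²/nₕ with Wₕ = Nₕ/N, N = 8055.
Dept II: Wₕ = 0.03351955; term = 0.03351955²·(1 − 0.14074074)·1740000/38 = 44.206518.
Dept III: Wₕ = 0.96648045; term = 0.96648045²·(1 − 0.07231856)·2963000/563 = 4560.456.
Sum = 4604.6625.
SE = √(4604.6625) = 67.8577.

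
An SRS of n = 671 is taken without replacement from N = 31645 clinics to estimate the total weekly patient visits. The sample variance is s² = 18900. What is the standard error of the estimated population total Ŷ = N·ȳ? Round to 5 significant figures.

Var(Ŷ) = N²·Var(ȳ) = N²·(1 − n/N)·s²/n.
f = 671/31645 = 0.02120398; Var(ȳ) = 0.97879602·18900/671 = 27.569664.
Var(Ŷ) = 31645² · 27.569664 = 2.7608428 × 10^10.
SE(Ŷ) = √(2.7608428 × 10^10) = 166160.

166160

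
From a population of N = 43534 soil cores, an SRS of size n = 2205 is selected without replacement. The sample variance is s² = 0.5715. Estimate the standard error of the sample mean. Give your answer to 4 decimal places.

Under SRS without replacement, Var(ȳ) = (1 − f)·s²/n with f = n/N = 2205/43534 = 0.05065007.
Var(ȳ) = (1 − 0.05065007)·0.5715/2205 = 0.94934993·2.5918367 × 10^-4 = 2.46056 × 10^-4.
SE(ȳ) = √(2.46056 × 10^-4) = 0.0157.

0.0157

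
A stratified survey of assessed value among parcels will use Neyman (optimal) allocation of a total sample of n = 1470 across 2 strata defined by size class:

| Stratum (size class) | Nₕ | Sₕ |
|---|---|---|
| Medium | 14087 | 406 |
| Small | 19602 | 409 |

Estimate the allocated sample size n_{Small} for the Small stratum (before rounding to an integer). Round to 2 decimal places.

Neyman allocation: nₕ = n·NₕSₕ / Σⱼ NⱼSⱼ.
Σ NⱼSⱼ = 14087·406 + 19602·409 = 1.373654 × 10^7.
n_{Small} = 1470·19602·409 / (1.373654 × 10^7) = 857.95.

857.95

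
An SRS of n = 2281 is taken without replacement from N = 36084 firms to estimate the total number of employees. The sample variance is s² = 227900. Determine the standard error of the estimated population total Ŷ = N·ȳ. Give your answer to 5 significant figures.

Var(Ŷ) = N²·Var(ȳ) = N²·(1 − n/N)·s²/n.
f = 2281/36084 = 0.06321361; Var(ȳ) = 0.93678639·227900/2281 = 93.596501.
Var(Ŷ) = 36084² · 93.596501 = 1.218678 × 10^11.
SE(Ŷ) = √(1.218678 × 10^11) = 349100.

349100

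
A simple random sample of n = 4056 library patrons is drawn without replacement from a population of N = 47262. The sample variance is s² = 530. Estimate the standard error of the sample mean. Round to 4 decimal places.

0.3456

Under SRS without replacement, Var(ȳ) = (1 − f)·s²/n with f = n/N = 4056/47262 = 0.08581947.
Var(ȳ) = (1 − 0.08581947)·530/4056 = 0.91418053·0.13067061 = 0.11945653.
SE(ȳ) = √(0.11945653) = 0.3456.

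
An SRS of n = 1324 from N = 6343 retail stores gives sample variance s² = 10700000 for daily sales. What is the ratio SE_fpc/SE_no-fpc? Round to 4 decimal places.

0.8895

f = n/N = 1324/6343 = 0.20873404.
SE_no-fpc = √(s²/n) = 89.897558; SE_fpc = √((1−f)s²/n) = 79.966693.
Ratio = √(1−f) = 0.88953132.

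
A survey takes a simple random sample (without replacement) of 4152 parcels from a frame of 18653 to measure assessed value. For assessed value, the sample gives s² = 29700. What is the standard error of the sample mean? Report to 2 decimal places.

Under SRS without replacement, Var(ȳ) = (1 − f)·s²/n with f = n/N = 4152/18653 = 0.22259154.
Var(ȳ) = (1 − 0.22259154)·29700/4152 = 0.77740846·7.1531792 = 5.560942.
SE(ȳ) = √(5.560942) = 2.36.

2.36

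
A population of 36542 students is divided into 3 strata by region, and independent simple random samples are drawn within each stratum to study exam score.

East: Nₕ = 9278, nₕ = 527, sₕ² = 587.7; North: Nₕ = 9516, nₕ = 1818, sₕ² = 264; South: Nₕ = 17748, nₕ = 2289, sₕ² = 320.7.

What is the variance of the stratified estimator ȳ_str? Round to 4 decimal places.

0.1046

Var(ȳ_str) = Σₕ Wₕ²(1 − fₕ)sₕ²/nₕ with Wₕ = Nₕ/N, N = 36542.
East: Wₕ = 0.25389962; term = 0.25389962²·(1 − 0.05680103)·587.7/527 = 0.067806683.
North: Wₕ = 0.26041268; term = 0.26041268²·(1 − 0.19104666)·264/1818 = 0.0079663203.
South: Wₕ = 0.48568770; term = 0.48568770²·(1 − 0.12897228)·320.7/2289 = 0.028787196.
Sum = 0.1045602.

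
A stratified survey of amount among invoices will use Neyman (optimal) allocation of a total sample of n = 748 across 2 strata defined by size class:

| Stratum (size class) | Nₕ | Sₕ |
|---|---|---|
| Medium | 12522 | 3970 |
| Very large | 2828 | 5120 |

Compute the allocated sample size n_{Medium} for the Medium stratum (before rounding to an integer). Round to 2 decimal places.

579.28

Neyman allocation: nₕ = n·NₕSₕ / Σⱼ NⱼSⱼ.
Σ NⱼSⱼ = 12522·3970 + 2828·5120 = 6.41917 × 10^7.
n_{Medium} = 748·12522·3970 / (6.41917 × 10^7) = 579.28.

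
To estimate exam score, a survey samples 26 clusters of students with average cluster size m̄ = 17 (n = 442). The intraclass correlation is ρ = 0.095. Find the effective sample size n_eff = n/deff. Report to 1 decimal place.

deff = 1 + (17 − 1)·0.095 = 1 + 1.52 = 2.52.
n_eff = 442 / 2.52 = 175.4.

175.4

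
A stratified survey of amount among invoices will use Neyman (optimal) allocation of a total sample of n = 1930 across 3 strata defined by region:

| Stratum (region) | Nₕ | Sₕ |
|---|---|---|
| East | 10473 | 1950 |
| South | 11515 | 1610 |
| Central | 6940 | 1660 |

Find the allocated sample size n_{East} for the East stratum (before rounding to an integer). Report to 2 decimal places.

Neyman allocation: nₕ = n·NₕSₕ / Σⱼ NⱼSⱼ.
Σ NⱼSⱼ = 10473·1950 + 11515·1610 + 6940·1660 = 5.04819 × 10^7.
n_{East} = 1930·10473·1950 / (5.04819 × 10^7) = 780.78.

780.78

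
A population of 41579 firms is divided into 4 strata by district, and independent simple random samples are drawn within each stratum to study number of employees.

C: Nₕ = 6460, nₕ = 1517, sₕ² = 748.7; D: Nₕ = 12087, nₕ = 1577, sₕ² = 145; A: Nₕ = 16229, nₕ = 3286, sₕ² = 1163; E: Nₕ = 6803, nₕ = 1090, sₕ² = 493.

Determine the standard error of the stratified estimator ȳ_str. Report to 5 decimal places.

0.26276

Var(ȳ_str) = Σₕ Wₕ²(1 − fₕ)sₕ²/nₕ with Wₕ = Nₕ/N, N = 41579.
C: Wₕ = 0.15536689; term = 0.15536689²·(1 − 0.23482972)·748.7/1517 = 0.0091158527.
D: Wₕ = 0.29069963; term = 0.29069963²·(1 − 0.13047075)·145/1577 = 0.0067563084.
A: Wₕ = 0.39031723; term = 0.39031723²·(1 − 0.20247705)·1163/3286 = 0.043002211.
E: Wₕ = 0.16361625; term = 0.16361625²·(1 − 0.16022343)·493/1090 = 0.010168035.
Sum = 0.069042407.
SE = √(0.069042407) = 0.26276.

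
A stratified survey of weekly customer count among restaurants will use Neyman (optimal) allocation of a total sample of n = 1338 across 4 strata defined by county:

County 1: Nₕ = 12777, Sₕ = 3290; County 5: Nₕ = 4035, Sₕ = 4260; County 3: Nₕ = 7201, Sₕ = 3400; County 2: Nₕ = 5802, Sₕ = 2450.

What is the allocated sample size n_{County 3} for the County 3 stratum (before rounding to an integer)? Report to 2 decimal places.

Neyman allocation: nₕ = n·NₕSₕ / Σⱼ NⱼSⱼ.
Σ NⱼSⱼ = 12777·3290 + 4035·4260 + 7201·3400 + 5802·2450 = 9.792373 × 10^7.
n_{County 3} = 1338·7201·3400 / (9.792373 × 10^7) = 334.53.

334.53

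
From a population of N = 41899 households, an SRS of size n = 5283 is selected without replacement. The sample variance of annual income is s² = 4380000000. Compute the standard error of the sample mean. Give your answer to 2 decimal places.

Under SRS without replacement, Var(ȳ) = (1 − f)·s²/n with f = n/N = 5283/41899 = 0.12608893.
Var(ȳ) = (1 − 0.12608893)·4380000000/5283 = 0.87391107·829074.39 = 724537.29.
SE(ȳ) = √(724537.29) = 851.20.

851.20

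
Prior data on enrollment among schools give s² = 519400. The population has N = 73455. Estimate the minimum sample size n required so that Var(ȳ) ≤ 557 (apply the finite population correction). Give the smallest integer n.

Without fpc, n₀ = s²/D = 519400/557 = 932.4955.
With fpc, (1 − n/N)·s²/n ≤ D requires n ≥ n₀/(1 + n₀/N) = 932.4955/(1 + 932.4955/73455) = 920.8061.
Rounding up, n = 921.

921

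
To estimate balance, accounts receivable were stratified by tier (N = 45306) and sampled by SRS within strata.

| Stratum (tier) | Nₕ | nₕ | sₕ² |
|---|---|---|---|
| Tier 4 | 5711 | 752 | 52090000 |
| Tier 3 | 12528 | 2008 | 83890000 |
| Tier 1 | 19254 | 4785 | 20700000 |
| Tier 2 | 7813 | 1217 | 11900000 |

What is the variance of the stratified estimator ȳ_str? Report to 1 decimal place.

Var(ȳ_str) = Σₕ Wₕ²(1 − fₕ)sₕ²/nₕ with Wₕ = Nₕ/N, N = 45306.
Tier 4: Wₕ = 0.12605394; term = 0.12605394²·(1 − 0.13167571)·52090000/752 = 955.72147.
Tier 3: Wₕ = 0.27651967; term = 0.27651967²·(1 − 0.16028097)·83890000/2008 = 2682.4555.
Tier 1: Wₕ = 0.42497682; term = 0.42497682²·(1 − 0.24851979)·20700000/4785 = 587.13294.
Tier 2: Wₕ = 0.17244957; term = 0.17244957²·(1 − 0.15576603)·11900000/1217 = 245.49543.
Sum = 4470.8053.

4470.8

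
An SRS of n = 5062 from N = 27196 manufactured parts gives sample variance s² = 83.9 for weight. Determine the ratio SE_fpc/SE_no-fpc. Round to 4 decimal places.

0.9021

f = n/N = 5062/27196 = 0.18613031.
SE_no-fpc = √(s²/n) = 0.1287419; SE_fpc = √((1−f)s²/n) = 0.11614415.
Ratio = √(1−f) = 0.90214726.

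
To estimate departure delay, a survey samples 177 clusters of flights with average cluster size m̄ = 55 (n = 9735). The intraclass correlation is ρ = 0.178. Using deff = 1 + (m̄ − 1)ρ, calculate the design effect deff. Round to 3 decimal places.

10.612

deff = 1 + (55 − 1)·0.178 = 1 + 9.612 = 10.612.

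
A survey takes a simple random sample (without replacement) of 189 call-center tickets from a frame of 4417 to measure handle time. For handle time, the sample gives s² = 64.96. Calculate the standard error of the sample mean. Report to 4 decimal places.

0.5736

Under SRS without replacement, Var(ȳ) = (1 − f)·s²/n with f = n/N = 189/4417 = 0.04278922.
Var(ȳ) = (1 − 0.04278922)·64.96/189 = 0.95721078·0.3437037 = 0.32899689.
SE(ȳ) = √(0.32899689) = 0.5736.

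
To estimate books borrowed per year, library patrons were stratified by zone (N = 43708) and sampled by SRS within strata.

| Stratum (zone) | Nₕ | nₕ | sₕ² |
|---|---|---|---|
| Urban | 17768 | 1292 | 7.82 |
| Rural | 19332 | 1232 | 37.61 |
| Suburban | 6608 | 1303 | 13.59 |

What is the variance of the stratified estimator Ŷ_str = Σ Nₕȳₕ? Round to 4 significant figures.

Var(Ŷ_str) = Σₕ Nₕ²(1 − fₕ)sₕ²/nₕ.
Urban: 17768²·(1 − 1292/17768)·7.82/1292 = 1.7718811 × 10^6.
Rural: 19332²·(1 − 1232/19332)·37.61/1232 = 1.0681887 × 10^7.
Suburban: 6608²·(1 − 1303/6608)·13.59/1303 = 365620.44.
Sum = 1.2819389 × 10^7.

1.282 × 10^7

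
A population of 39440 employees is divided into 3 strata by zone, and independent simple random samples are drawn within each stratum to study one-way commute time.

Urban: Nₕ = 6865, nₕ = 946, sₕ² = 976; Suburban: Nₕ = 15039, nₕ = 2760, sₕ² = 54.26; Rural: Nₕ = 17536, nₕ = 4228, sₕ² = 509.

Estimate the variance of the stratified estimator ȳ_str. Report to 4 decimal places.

Var(ȳ_str) = Σₕ Wₕ²(1 − fₕ)sₕ²/nₕ with Wₕ = Nₕ/N, N = 39440.
Urban: Wₕ = 0.17406187; term = 0.17406187²·(1 − 0.13780044)·976/946 = 0.02695093.
Suburban: Wₕ = 0.38131339; term = 0.38131339²·(1 − 0.18352284)·54.26/2760 = 0.0023338818.
Rural: Wₕ = 0.44462475; term = 0.44462475²·(1 − 0.24110401)·509/4228 = 0.018061438.
Sum = 0.04734625.

0.0473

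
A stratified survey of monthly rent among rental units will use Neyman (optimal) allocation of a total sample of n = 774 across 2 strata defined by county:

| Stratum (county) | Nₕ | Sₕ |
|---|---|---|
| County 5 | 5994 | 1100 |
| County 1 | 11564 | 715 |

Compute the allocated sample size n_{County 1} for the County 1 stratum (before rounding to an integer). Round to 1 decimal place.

Neyman allocation: nₕ = n·NₕSₕ / Σⱼ NⱼSⱼ.
Σ NⱼSⱼ = 5994·1100 + 11564·715 = 1.486166 × 10^7.
n_{County 1} = 774·11564·715 / (1.486166 × 10^7) = 430.6.

430.6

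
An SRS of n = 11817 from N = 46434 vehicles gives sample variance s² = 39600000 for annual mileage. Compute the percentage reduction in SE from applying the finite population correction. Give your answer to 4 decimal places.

13.6571

f = n/N = 11817/46434 = 0.25449024.
SE_no-fpc = √(s²/n) = 57.888724; SE_fpc = √((1−f)s²/n) = 49.982807.
Ratio = √(1−f) = 0.86342907. Reduction = 100·(1 − 0.86342907) = 13.6571%.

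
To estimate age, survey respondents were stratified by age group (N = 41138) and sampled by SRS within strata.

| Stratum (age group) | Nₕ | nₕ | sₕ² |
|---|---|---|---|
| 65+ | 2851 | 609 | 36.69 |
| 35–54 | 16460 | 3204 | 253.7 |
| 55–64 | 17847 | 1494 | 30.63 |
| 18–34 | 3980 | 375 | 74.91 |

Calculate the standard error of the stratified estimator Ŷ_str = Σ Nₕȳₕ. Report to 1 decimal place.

5149.0

Var(Ŷ_str) = Σₕ Nₕ²(1 − fₕ)sₕ²/nₕ.
65+: 2851²·(1 − 609/2851)·36.69/609 = 385090.89.
35–54: 16460²·(1 − 3204/16460)·253.7/3204 = 1.7277078 × 10^7.
55–64: 17847²·(1 − 1494/17847)·30.63/1494 = 5.9835519 × 10^6.
18–34: 3980²·(1 − 375/3980)·74.91/375 = 2.8661365 × 10^6.
Sum = 2.6511857 × 10^7.
SE = √(2.6511857 × 10^7) = 5149.0.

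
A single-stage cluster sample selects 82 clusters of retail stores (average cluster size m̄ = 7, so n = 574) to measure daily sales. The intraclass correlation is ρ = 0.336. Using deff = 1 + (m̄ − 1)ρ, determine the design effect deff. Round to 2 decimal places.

deff = 1 + (7 − 1)·0.336 = 1 + 2.016 = 3.016.

3.02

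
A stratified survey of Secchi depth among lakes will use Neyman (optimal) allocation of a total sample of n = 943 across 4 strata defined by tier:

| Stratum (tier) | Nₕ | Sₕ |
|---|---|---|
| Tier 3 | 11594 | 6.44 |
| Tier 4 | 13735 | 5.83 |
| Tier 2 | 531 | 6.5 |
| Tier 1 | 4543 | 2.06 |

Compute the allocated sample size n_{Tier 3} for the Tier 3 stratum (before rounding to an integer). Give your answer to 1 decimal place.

Neyman allocation: nₕ = n·NₕSₕ / Σⱼ NⱼSⱼ.
Σ NⱼSⱼ = 11594·6.44 + 13735·5.83 + 531·6.5 + 4543·2.06 = 167550.49.
n_{Tier 3} = 943·11594·6.44 / 167550.49 = 420.2.

420.2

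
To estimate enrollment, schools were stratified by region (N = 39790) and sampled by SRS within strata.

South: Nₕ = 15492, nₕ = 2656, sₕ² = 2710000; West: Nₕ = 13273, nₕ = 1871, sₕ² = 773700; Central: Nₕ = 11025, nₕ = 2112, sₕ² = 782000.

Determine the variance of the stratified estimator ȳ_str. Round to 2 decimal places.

190.66

Var(ȳ_str) = Σₕ Wₕ²(1 − fₕ)sₕ²/nₕ with Wₕ = Nₕ/N, N = 39790.
South: Wₕ = 0.38934406; term = 0.38934406²·(1 − 0.17144333)·2710000/2656 = 128.15352.
West: Wₕ = 0.33357628; term = 0.33357628²·(1 − 0.14096286)·773700/1871 = 39.527656.
Central: Wₕ = 0.27707967; term = 0.27707967²·(1 − 0.19156463)·782000/2112 = 22.980923.
Sum = 190.6621.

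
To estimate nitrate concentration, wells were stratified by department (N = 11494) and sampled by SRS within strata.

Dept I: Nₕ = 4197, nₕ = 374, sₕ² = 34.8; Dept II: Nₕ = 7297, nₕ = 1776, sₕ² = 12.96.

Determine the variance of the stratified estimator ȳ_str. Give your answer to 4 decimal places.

Var(ȳ_str) = Σₕ Wₕ²(1 − fₕ)sₕ²/nₕ with Wₕ = Nₕ/N, N = 11494.
Dept I: Wₕ = 0.36514703; term = 0.36514703²·(1 − 0.08911127)·34.8/374 = 0.011300783.
Dept II: Wₕ = 0.63485297; term = 0.63485297²·(1 − 0.24338769)·12.96/1776 = 0.0022252651.
Sum = 0.013526048.

0.0135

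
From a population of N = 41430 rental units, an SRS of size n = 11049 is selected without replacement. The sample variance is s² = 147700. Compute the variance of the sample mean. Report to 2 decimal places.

9.80

Under SRS without replacement, Var(ȳ) = (1 − f)·s²/n with f = n/N = 11049/41430 = 0.26669080.
Var(ȳ) = (1 − 0.26669080)·147700/11049 = 0.73330920·13.367726 = 9.8026761.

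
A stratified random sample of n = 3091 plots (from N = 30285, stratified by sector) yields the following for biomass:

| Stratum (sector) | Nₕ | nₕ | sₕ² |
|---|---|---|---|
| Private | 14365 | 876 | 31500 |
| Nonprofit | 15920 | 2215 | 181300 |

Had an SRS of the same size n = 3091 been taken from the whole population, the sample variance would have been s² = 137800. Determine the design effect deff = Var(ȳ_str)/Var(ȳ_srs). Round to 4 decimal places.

0.6762

Var(ȳ_str) = Σ Wₕ²(1−fₕ)sₕ²/nₕ with Wₕ = Nₕ/30285:
  Private: (14365/30285)²·(1−876/14365)·31500/876 = 7.5969047
  Nonprofit: (15920/30285)²·(1−2215/15920)·181300/2215 = 19.471124
  → Var(ȳ_str) = 27.068029.
Var(ȳ_srs) = (1 − 3091/30285)·137800/3091 = 40.030934.
deff = 27.068029 / 40.030934 = 0.6762.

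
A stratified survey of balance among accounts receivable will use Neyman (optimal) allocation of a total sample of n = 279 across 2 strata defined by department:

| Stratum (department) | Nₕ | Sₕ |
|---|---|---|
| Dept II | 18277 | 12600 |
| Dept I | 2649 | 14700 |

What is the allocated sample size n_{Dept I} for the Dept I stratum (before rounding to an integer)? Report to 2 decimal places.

Neyman allocation: nₕ = n·NₕSₕ / Σⱼ NⱼSⱼ.
Σ NⱼSⱼ = 18277·12600 + 2649·14700 = 2.692305 × 10^8.
n_{Dept I} = 279·2649·14700 / (2.692305 × 10^8) = 40.35.

40.35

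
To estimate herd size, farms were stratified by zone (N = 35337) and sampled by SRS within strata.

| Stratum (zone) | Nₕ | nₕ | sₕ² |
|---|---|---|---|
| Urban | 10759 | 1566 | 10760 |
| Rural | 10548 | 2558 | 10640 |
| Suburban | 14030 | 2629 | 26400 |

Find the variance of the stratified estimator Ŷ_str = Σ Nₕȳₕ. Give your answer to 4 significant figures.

2.636 × 10^9

Var(Ŷ_str) = Σₕ Nₕ²(1 − fₕ)sₕ²/nₕ.
Urban: 10759²·(1 − 1566/10759)·10760/1566 = 6.7959423 × 10^8.
Rural: 10548²·(1 − 2558/10548)·10640/2558 = 3.5055647 × 10^8.
Suburban: 14030²·(1 − 2629/14030)·26400/2629 = 1.606253 × 10^9.
Sum = 2.6364037 × 10^9.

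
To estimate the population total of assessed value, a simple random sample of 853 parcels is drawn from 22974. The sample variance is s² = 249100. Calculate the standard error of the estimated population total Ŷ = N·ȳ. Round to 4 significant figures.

385200

Var(Ŷ) = N²·Var(ȳ) = N²·(1 − n/N)·s²/n.
f = 853/22974 = 0.03712893; Var(ȳ) = 0.96287107·249100/853 = 281.18544.
Var(Ŷ) = 22974² · 281.18544 = 1.4841099 × 10^11.
SE(Ŷ) = √(1.4841099 × 10^11) = 385200.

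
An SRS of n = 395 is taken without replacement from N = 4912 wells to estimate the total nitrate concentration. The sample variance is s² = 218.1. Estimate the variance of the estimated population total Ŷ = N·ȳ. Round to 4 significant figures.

Var(Ŷ) = N²·Var(ȳ) = N²·(1 − n/N)·s²/n.
f = 395/4912 = 0.08041531; Var(ȳ) = 0.91958469·218.1/395 = 0.50775043.
Var(Ŷ) = 4912² · 0.50775043 = 1.2250872 × 10^7.

1.225 × 10^7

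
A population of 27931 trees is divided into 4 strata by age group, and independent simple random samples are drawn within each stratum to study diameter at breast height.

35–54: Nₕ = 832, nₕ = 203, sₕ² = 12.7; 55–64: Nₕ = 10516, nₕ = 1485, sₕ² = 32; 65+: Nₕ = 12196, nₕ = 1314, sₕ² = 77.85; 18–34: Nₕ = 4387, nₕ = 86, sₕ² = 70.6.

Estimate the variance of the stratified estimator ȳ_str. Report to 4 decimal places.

Var(ȳ_str) = Σₕ Wₕ²(1 − fₕ)sₕ²/nₕ with Wₕ = Nₕ/N, N = 27931.
35–54: Wₕ = 0.02978769; term = 0.02978769²·(1 − 0.24399038)·12.7/203 = 4.1967073 × 10^-5.
55–64: Wₕ = 0.37649923; term = 0.37649923²·(1 − 0.14121339)·32/1485 = 0.0026232337.
65+: Wₕ = 0.43664745; term = 0.43664745²·(1 − 0.10774024)·77.85/1314 = 0.010078976.
18–34: Wₕ = 0.15706563; term = 0.15706563²·(1 − 0.01960337)·70.6/86 = 0.019855021.
Sum = 0.032599198.

0.0326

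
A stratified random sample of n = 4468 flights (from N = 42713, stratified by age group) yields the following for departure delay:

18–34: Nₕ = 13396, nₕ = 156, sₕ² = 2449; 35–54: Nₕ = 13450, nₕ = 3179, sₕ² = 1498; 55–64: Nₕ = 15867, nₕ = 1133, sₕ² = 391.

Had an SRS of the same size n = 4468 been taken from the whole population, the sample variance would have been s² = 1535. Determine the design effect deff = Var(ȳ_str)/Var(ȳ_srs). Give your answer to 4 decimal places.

5.2211

Var(ȳ_str) = Σ Wₕ²(1−fₕ)sₕ²/nₕ with Wₕ = Nₕ/42713:
  18–34: (13396/42713)²·(1−156/13396)·2449/156 = 1.5261849
  35–54: (13450/42713)²·(1−3179/13450)·1498/3179 = 0.035680929
  55–64: (15867/42713)²·(1−1133/15867)·391/1133 = 0.044222387
  → Var(ȳ_str) = 1.6060882.
Var(ȳ_srs) = (1 − 4468/42713)·1535/4468 = 0.30761663.
deff = 1.6060882 / 0.30761663 = 5.2211.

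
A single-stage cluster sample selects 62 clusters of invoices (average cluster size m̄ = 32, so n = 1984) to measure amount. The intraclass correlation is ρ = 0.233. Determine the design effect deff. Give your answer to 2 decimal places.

8.22

deff = 1 + (32 − 1)·0.233 = 1 + 7.223 = 8.223.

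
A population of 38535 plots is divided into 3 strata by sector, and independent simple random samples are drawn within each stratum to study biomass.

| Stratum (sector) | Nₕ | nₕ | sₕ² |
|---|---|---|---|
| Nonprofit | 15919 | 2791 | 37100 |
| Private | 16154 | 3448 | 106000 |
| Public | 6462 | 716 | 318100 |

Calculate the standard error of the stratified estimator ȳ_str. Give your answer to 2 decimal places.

4.15

Var(ȳ_str) = Σₕ Wₕ²(1 − fₕ)sₕ²/nₕ with Wₕ = Nₕ/N, N = 38535.
Nonprofit: Wₕ = 0.41310497; term = 0.41310497²·(1 − 0.17532508)·37100/2791 = 1.8707584.
Private: Wₕ = 0.41920332; term = 0.41920332²·(1 − 0.21344559)·106000/3448 = 4.2492943.
Public: Wₕ = 0.16769171; term = 0.16769171²·(1 − 0.11080161)·318100/716 = 11.108937.
Sum = 17.22899.
SE = √(17.22899) = 4.15.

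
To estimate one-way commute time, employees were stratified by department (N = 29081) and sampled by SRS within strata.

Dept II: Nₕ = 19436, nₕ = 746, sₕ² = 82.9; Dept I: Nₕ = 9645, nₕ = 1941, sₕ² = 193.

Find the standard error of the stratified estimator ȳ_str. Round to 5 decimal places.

0.23763

Var(ȳ_str) = Σₕ Wₕ²(1 − fₕ)sₕ²/nₕ with Wₕ = Nₕ/N, N = 29081.
Dept II: Wₕ = 0.66834015; term = 0.66834015²·(1 − 0.03838238)·82.9/746 = 0.047732395.
Dept I: Wₕ = 0.33165985; term = 0.33165985²·(1 − 0.20124417)·193/1941 = 0.0087363818.
Sum = 0.056468777.
SE = √(0.056468777) = 0.23763.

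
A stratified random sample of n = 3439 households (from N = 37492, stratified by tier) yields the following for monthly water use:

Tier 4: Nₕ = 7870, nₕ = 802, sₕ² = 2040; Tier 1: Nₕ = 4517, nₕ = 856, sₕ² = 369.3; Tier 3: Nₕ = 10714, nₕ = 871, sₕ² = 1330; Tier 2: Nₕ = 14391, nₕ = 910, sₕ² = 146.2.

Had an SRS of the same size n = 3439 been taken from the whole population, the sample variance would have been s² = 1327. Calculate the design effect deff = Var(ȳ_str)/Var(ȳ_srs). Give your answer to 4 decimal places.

Var(ȳ_str) = Σ Wₕ²(1−fₕ)sₕ²/nₕ with Wₕ = Nₕ/37492:
  Tier 4: (7870/37492)²·(1−802/7870)·2040/802 = 0.10065836
  Tier 1: (4517/37492)²·(1−856/4517)·369.3/856 = 0.005075492
  Tier 3: (10714/37492)²·(1−871/10714)·1330/871 = 0.11456063
  Tier 2: (14391/37492)²·(1−910/14391)·146.2/910 = 0.022173888
  → Var(ȳ_str) = 0.24246837.
Var(ȳ_srs) = (1 − 3439/37492)·1327/3439 = 0.35047377.
deff = 0.24246837 / 0.35047377 = 0.6918.

0.6918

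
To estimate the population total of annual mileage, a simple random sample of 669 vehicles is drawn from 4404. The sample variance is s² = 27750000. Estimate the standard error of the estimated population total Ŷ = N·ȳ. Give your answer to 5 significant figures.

826010

Var(Ŷ) = N²·Var(ȳ) = N²·(1 − n/N)·s²/n.
f = 669/4404 = 0.15190736; Var(ȳ) = 0.84809264·27750000/669 = 35178.731.
Var(Ŷ) = 4404² · 35178.731 = 6.8229909 × 10^11.
SE(Ŷ) = √(6.8229909 × 10^11) = 826010.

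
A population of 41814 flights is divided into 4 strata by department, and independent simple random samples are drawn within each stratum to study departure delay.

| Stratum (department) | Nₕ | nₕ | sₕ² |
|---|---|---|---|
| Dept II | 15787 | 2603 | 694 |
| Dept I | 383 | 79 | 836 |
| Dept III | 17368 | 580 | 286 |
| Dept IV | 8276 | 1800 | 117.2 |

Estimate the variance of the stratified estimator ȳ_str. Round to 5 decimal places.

Var(ȳ_str) = Σₕ Wₕ²(1 − fₕ)sₕ²/nₕ with Wₕ = Nₕ/N, N = 41814.
Dept II: Wₕ = 0.37755297; term = 0.37755297²·(1 − 0.16488250)·694/2603 = 0.031738666.
Dept I: Wₕ = 0.00915961; term = 0.00915961²·(1 − 0.20626632)·836/79 = 7.0470623 × 10^-4.
Dept III: Wₕ = 0.41536328; term = 0.41536328²·(1 − 0.03339475)·286/580 = 0.082232479.
Dept IV: Wₕ = 0.19792414; term = 0.19792414²·(1 − 0.21749638)·117.2/1800 = 0.001995901.
Sum = 0.11667175.

0.11667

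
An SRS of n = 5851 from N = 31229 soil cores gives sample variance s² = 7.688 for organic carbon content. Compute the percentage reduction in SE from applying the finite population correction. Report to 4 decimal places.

9.8533

f = n/N = 5851/31229 = 0.18735790.
SE_no-fpc = √(s²/n) = 0.036248633; SE_fpc = √((1−f)s²/n) = 0.032676934.
Ratio = √(1−f) = 0.90146664. Reduction = 100·(1 − 0.90146664) = 9.8533%.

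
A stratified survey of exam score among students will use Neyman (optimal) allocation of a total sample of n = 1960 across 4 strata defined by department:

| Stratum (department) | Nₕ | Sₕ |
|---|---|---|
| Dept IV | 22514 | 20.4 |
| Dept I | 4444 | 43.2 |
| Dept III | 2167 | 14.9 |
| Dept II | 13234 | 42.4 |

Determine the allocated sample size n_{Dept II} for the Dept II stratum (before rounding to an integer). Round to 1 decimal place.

883.6

Neyman allocation: nₕ = n·NₕSₕ / Σⱼ NⱼSⱼ.
Σ NⱼSⱼ = 22514·20.4 + 4444·43.2 + 2167·14.9 + 13234·42.4 = 1.2446763 × 10^6.
n_{Dept II} = 1960·13234·42.4 / (1.2446763 × 10^6) = 883.6.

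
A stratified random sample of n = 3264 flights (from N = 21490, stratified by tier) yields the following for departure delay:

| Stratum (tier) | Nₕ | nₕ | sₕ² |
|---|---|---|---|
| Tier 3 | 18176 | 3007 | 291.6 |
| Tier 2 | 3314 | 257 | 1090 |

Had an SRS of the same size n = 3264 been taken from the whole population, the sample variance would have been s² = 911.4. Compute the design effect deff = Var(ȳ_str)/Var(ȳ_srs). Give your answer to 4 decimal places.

0.6373

Var(ȳ_str) = Σ Wₕ²(1−fₕ)sₕ²/nₕ with Wₕ = Nₕ/21490:
  Tier 3: (18176/21490)²·(1−3007/18176)·291.6/3007 = 0.057894396
  Tier 2: (3314/21490)²·(1−257/3314)·1090/257 = 0.09303974
  → Var(ȳ_str) = 0.15093414.
Var(ȳ_srs) = (1 − 3264/21490)·911.4/3264 = 0.23681752.
deff = 0.15093414 / 0.23681752 = 0.6373.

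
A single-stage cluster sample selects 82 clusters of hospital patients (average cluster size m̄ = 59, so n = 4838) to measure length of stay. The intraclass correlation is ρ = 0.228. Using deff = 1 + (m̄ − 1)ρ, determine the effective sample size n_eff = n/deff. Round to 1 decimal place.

deff = 1 + (59 − 1)·0.228 = 1 + 13.224 = 14.224.
n_eff = 4838 / 14.224 = 340.1.

340.1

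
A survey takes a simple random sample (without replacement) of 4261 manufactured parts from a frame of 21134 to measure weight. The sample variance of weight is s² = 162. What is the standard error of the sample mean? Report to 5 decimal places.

Under SRS without replacement, Var(ȳ) = (1 − f)·s²/n with f = n/N = 4261/21134 = 0.20161825.
Var(ȳ) = (1 − 0.20161825)·162/4261 = 0.79838175·0.038019244 = 0.030353871.
SE(ȳ) = √(0.030353871) = 0.17422.

0.17422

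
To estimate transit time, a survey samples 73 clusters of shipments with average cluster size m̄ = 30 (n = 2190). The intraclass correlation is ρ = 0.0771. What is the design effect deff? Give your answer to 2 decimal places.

3.24

deff = 1 + (30 − 1)·0.0771 = 1 + 2.2359 = 3.2359.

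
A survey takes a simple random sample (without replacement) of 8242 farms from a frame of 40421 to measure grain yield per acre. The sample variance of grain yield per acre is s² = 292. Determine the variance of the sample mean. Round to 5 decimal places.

Under SRS without replacement, Var(ȳ) = (1 − f)·s²/n with f = n/N = 8242/40421 = 0.20390391.
Var(ȳ) = (1 − 0.20390391)·292/8242 = 0.79609609·0.035428294 = 0.028204326.

0.02820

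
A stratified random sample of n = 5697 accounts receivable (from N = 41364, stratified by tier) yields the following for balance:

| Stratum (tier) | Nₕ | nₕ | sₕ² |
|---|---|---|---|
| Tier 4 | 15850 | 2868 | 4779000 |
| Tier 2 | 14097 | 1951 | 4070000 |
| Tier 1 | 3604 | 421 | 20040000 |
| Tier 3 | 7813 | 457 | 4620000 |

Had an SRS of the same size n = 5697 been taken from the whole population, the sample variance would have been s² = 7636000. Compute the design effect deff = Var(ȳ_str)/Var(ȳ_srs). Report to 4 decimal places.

0.9240

Var(ȳ_str) = Σ Wₕ²(1−fₕ)sₕ²/nₕ with Wₕ = Nₕ/41364:
  Tier 4: (15850/41364)²·(1−2868/15850)·4779000/2868 = 200.39353
  Tier 2: (14097/41364)²·(1−1951/14097)·4070000/1951 = 208.76229
  Tier 1: (3604/41364)²·(1−421/3604)·20040000/421 = 319.14789
  Tier 3: (7813/41364)²·(1−457/7813)·4620000/457 = 339.57856
  → Var(ȳ_str) = 1067.8823.
Var(ȳ_srs) = (1 − 5697/41364)·7636000/5697 = 1155.7496.
deff = 1067.8823 / 1155.7496 = 0.9240.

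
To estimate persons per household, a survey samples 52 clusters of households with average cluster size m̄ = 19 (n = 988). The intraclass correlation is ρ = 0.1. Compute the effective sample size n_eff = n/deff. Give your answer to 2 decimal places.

352.86

deff = 1 + (19 − 1)·0.1 = 1 + 1.8 = 2.8.
n_eff = 988 / 2.8 = 352.86.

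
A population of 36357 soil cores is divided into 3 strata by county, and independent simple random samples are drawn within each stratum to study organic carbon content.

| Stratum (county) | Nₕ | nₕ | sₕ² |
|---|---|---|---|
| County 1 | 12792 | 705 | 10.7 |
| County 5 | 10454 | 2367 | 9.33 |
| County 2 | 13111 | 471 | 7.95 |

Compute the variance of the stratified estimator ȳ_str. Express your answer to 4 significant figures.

0.004144

Var(ȳ_str) = Σₕ Wₕ²(1 − fₕ)sₕ²/nₕ with Wₕ = Nₕ/N, N = 36357.
County 1: Wₕ = 0.35184421; term = 0.35184421²·(1 − 0.05511257)·10.7/705 = 0.0017753155.
County 5: Wₕ = 0.28753748; term = 0.28753748²·(1 − 0.22642051)·9.33/2367 = 2.5210255 × 10^-4.
County 2: Wₕ = 0.36061831; term = 0.36061831²·(1 − 0.03592403)·7.95/471 = 0.0021161821.
Sum = 0.0041436002.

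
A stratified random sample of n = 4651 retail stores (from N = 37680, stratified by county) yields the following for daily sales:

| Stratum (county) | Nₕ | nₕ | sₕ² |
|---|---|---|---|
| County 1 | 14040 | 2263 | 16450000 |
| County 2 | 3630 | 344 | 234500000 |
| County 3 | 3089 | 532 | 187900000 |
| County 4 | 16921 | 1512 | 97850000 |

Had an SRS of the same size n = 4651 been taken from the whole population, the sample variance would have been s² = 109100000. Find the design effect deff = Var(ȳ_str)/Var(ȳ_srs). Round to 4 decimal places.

0.9933

Var(ȳ_str) = Σ Wₕ²(1−fₕ)sₕ²/nₕ with Wₕ = Nₕ/37680:
  County 1: (14040/37680)²·(1−2263/14040)·16450000/2263 = 846.56701
  County 2: (3630/37680)²·(1−344/3630)·234500000/344 = 5727.1268
  County 3: (3089/37680)²·(1−532/3089)·187900000/532 = 1964.907
  County 4: (16921/37680)²·(1−1512/16921)·97850000/1512 = 11884.687
  → Var(ȳ_str) = 20423.288.
Var(ȳ_srs) = (1 − 4651/37680)·109100000/4651 = 20561.886.
deff = 20423.288 / 20561.886 = 0.9933.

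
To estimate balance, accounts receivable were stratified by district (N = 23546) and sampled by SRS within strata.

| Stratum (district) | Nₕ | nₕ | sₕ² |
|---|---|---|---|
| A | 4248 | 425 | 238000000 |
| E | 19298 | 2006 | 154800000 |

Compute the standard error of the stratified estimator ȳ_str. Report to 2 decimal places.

Var(ȳ_str) = Σₕ Wₕ²(1 − fₕ)sₕ²/nₕ with Wₕ = Nₕ/N, N = 23546.
A: Wₕ = 0.18041281; term = 0.18041281²·(1 − 0.10004708)·238000000/425 = 16403.728.
E: Wₕ = 0.81958719; term = 0.81958719²·(1 − 0.10394860)·154800000/2006 = 46447.6.
Sum = 62851.328.
SE = √(62851.328) = 250.70.

250.70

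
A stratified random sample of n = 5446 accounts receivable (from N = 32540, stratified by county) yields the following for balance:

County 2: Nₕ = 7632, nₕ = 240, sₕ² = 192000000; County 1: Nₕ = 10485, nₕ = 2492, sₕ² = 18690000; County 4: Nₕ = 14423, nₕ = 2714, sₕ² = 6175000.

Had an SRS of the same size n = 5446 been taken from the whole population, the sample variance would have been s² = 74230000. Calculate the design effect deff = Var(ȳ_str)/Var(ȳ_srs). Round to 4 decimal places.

3.8400

Var(ȳ_str) = Σ Wₕ²(1−fₕ)sₕ²/nₕ with Wₕ = Nₕ/32540:
  County 2: (7632/32540)²·(1−240/7632)·192000000/240 = 42624.099
  County 1: (10485/32540)²·(1−2492/10485)·18690000/2492 = 593.61438
  County 4: (14423/32540)²·(1−2714/14423)·6175000/2714 = 362.88367
  → Var(ȳ_str) = 43580.597.
Var(ȳ_srs) = (1 − 5446/32540)·74230000/5446 = 11348.995.
deff = 43580.597 / 11348.995 = 3.8400.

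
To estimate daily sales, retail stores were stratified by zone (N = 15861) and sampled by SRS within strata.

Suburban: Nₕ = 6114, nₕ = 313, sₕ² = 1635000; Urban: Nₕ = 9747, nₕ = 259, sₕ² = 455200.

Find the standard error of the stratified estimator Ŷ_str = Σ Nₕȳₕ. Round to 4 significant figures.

Var(Ŷ_str) = Σₕ Nₕ²(1 − fₕ)sₕ²/nₕ.
Suburban: 6114²·(1 − 313/6114)·1635000/313 = 1.8526856 × 10^11.
Urban: 9747²·(1 − 259/9747)·455200/259 = 1.6253546 × 10^11.
Sum = 3.4780402 × 10^11.
SE = √(3.4780402 × 10^11) = 589700.

589700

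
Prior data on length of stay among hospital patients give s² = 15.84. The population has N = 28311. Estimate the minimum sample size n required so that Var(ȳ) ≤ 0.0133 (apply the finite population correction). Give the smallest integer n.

Without fpc, n₀ = s²/D = 15.84/0.0133 = 1190.9774.
With fpc, (1 − n/N)·s²/n ≤ D requires n ≥ n₀/(1 + n₀/N) = 1190.9774/(1 + 1190.9774/28311) = 1142.8983.
Rounding up, n = 1143.

1143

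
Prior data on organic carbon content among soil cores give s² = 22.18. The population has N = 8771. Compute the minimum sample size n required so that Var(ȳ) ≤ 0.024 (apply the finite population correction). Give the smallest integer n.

Without fpc, n₀ = s²/D = 22.18/0.024 = 924.1667.
With fpc, (1 − n/N)·s²/n ≤ D requires n ≥ n₀/(1 + n₀/N) = 924.1667/(1 + 924.1667/8771) = 836.0729.
Rounding up, n = 837.

837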